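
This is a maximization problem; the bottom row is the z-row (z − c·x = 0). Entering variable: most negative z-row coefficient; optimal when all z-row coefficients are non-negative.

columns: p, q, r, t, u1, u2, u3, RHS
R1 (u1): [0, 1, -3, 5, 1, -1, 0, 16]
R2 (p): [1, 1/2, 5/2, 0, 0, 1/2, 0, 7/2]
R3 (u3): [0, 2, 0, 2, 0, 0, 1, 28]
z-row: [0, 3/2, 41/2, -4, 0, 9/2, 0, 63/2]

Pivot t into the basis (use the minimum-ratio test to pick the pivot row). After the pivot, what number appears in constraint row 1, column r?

-3/5

Ratio test on column t — row 1: 16/5 = 16/5; row 2: entry 0 ≤ 0; row 3: 28/2 = 14. Minimum is 16/5 at row 1 (u1 leaves); pivot element 5.
Divide row 1 by 5; eliminate column t from the other rows.
In the new row 1, the r entry is the old entry divided by the pivot: (-3)/5 = -3/5.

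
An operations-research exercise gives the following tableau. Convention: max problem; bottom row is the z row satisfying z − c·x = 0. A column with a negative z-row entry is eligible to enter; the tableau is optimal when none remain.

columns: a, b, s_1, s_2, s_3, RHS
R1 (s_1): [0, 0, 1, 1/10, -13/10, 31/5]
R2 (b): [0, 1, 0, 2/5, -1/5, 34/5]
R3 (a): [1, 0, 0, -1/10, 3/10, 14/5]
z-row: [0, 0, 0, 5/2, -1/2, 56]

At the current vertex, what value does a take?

a is basic (row 3); its value is the RHS of that row, 14/5.

14/5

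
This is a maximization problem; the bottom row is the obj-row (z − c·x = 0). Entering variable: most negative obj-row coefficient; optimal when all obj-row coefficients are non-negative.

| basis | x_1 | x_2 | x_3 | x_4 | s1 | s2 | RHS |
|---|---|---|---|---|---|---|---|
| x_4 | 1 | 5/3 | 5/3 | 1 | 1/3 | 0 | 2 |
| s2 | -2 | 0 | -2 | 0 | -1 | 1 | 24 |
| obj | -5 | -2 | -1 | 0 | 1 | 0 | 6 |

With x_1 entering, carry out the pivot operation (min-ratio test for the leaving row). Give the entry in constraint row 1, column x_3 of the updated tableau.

Ratio test on column x_1 — row 1: 2/1 = 2; row 2: entry -2 ≤ 0. Minimum is 2 at row 1 (x_4 leaves); pivot element 1.
Divide row 1 by 1; eliminate column x_1 from the other rows.
In the new row 1, the x_3 entry is the old entry divided by the pivot: (5/3)/1 = 5/3.

5/3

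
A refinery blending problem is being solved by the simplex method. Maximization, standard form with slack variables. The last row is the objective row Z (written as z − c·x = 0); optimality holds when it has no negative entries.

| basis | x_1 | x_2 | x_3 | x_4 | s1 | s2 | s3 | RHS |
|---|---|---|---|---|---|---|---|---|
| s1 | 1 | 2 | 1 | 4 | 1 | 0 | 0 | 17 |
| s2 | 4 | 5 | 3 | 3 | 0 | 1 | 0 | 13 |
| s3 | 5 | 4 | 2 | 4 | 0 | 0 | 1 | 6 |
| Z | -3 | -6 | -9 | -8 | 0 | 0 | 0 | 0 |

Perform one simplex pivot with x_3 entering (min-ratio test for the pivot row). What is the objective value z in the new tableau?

Ratio test on column x_3 — row 1: 17/1 = 17; row 2: 13/3 = 13/3; row 3: 6/2 = 3. Minimum is 3 at row 3 (s3 leaves); pivot element 2.
Pivot on row 3; the Z-row RHS becomes 0 − (-9)·3 = 27.

27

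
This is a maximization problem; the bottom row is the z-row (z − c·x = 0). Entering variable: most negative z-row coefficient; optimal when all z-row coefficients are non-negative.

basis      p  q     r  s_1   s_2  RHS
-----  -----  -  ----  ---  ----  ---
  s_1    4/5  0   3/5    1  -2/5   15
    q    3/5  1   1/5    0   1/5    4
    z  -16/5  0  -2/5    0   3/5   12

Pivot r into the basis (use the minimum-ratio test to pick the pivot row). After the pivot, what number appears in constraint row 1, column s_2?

-1

Ratio test on column r — row 1: 15/(3/5) = 25; row 2: 4/(1/5) = 20. Minimum is 20 at row 2 (q leaves); pivot element 1/5.
Divide row 2 by 1/5; eliminate column r from the other rows.
Row 1 update in column s_2: -2/5 − (3/5)·1 = -1.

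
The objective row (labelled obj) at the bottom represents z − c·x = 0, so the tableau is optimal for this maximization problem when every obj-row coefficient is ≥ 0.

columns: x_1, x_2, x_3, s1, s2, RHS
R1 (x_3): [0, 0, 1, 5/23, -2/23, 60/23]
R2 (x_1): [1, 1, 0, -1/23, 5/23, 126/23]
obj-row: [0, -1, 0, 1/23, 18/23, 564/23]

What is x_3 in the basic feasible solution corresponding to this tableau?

x_3 is basic (row 1); its value is the RHS of that row, 60/23.

60/23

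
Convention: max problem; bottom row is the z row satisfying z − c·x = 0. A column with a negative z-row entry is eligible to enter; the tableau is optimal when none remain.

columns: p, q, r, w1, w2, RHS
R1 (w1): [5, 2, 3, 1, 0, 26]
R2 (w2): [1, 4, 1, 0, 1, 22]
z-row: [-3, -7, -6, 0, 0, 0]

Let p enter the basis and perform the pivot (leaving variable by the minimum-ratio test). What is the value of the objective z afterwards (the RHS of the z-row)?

78/5

Ratio test on column p — row 1: 26/5 = 26/5; row 2: 22/1 = 22. Minimum is 26/5 at row 1 (w1 leaves); pivot element 5.
Pivot on row 1; the z-row RHS becomes 0 − (-3)·(26/5) = 78/5.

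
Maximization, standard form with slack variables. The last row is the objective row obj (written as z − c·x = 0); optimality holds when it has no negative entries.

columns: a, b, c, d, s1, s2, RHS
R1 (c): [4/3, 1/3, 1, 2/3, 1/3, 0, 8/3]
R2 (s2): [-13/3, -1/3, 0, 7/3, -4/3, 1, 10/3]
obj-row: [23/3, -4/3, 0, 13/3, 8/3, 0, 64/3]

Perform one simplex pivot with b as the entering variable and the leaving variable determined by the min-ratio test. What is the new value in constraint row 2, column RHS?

6

Ratio test on column b — row 1: (8/3)/(1/3) = 8; row 2: entry -1/3 ≤ 0. Minimum is 8 at row 1 (c leaves); pivot element 1/3.
Divide row 1 by 1/3; eliminate column b from the other rows.
Row 2 update in column RHS: 10/3 − (-1/3)·8 = 6.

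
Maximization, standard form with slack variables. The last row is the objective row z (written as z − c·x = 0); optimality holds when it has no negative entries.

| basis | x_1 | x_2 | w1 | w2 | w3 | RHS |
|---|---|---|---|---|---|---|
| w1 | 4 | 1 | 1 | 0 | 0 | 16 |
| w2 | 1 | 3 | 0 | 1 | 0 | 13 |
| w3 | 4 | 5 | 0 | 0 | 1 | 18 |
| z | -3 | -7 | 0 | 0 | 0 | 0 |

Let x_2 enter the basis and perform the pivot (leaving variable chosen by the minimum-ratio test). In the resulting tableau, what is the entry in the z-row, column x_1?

13/5

Ratio test on column x_2 — row 1: 16/1 = 16; row 2: 13/3 = 13/3; row 3: 18/5 = 18/5. Minimum is 18/5 at row 3 (w3 leaves); pivot element 5.
Divide row 3 by 5; eliminate column x_2 from the other rows.
z-row update in column x_1: -3 − (-7)·(4/5) = 13/5.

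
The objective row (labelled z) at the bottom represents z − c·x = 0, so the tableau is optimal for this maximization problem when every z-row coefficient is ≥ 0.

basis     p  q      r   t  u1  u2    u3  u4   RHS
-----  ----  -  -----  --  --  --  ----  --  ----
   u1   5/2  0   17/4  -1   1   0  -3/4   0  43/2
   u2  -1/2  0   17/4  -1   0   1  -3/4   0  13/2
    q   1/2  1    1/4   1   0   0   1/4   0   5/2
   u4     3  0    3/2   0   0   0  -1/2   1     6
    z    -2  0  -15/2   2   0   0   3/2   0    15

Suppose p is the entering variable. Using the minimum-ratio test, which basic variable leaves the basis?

u4

Column p entries and ratios — u1: (43/2)/(5/2) = 43/5; u2: -1/2 ≤ 0, skip; q: (5/2)/(1/2) = 5; u4: 6/3 = 2.
Smallest ratio is 2 in the row of u4, so u4 leaves.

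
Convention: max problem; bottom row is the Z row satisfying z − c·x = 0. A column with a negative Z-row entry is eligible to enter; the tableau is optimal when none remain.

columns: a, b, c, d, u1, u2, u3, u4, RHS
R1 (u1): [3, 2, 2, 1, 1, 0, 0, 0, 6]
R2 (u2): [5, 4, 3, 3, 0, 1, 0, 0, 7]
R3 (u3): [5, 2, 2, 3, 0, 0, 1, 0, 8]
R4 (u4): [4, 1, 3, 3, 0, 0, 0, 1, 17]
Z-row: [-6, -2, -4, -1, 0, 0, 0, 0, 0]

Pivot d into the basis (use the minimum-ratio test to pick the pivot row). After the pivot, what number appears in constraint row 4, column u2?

Ratio test on column d — row 1: 6/1 = 6; row 2: 7/3 = 7/3; row 3: 8/3 = 8/3; row 4: 17/3 = 17/3. Minimum is 7/3 at row 2 (u2 leaves); pivot element 3.
Divide row 2 by 3; eliminate column d from the other rows.
Row 4 update in column u2: 0 − 3·(1/3) = -1.

-1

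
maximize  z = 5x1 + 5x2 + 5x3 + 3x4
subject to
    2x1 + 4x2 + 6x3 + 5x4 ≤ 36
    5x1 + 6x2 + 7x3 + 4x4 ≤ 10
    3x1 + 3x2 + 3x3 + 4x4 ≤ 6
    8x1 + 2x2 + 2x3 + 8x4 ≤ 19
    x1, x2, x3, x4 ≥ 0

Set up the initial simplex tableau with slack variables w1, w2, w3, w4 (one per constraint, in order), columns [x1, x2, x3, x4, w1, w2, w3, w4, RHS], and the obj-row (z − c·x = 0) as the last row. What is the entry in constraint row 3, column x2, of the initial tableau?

Constraint 3 has coefficient 3 on x2.

3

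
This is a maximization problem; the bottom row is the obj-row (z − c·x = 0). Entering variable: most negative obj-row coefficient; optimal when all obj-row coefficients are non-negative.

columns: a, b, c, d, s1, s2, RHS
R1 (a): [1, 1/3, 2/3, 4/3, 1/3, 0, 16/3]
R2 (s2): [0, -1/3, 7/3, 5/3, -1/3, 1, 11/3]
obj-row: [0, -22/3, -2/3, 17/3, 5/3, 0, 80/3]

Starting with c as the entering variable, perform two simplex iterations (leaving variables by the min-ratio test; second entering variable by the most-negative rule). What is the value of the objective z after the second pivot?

Ratio test on column c — row 1: (16/3)/(2/3) = 8; row 2: (11/3)/(7/3) = 11/7. Minimum is 11/7 at row 2 (s2 leaves); pivot element 7/3.
Pivot on row 2; the obj-row RHS becomes 80/3 − (-2/3)·(11/7) = 194/7.
Next entering variable (most negative obj-row entry -52/7): b.
Ratio test on column b — row 1: (30/7)/(3/7) = 10; row 2: entry -1/7 ≤ 0. Minimum is 10 at row 1 (a leaves); pivot element 3/7.
After the second pivot the obj-row RHS is 194/7 − (-52/7)·10 = 102.

102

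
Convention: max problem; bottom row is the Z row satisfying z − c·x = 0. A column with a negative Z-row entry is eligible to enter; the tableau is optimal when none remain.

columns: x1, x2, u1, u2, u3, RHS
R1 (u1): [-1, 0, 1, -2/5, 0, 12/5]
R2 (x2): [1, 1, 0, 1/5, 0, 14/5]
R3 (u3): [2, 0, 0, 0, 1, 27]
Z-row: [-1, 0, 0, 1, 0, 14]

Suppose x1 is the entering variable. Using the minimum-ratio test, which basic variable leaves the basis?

Column x1 entries and ratios — u1: -1 ≤ 0, skip; x2: (14/5)/1 = 14/5; u3: 27/2 = 27/2.
Smallest ratio is 14/5 in the row of x2, so x2 leaves.

x2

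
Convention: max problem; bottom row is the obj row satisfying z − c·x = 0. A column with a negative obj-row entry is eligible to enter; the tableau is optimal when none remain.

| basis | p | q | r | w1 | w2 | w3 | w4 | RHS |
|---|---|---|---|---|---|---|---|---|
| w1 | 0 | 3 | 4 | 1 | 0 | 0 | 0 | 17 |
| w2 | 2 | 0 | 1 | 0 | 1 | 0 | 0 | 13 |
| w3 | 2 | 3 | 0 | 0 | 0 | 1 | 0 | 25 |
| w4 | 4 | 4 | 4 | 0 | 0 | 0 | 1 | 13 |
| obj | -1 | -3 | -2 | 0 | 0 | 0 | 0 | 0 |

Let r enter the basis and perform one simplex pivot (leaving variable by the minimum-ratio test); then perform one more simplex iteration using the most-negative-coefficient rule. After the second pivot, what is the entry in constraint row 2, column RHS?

13

Ratio test on column r — row 1: 17/4 = 17/4; row 2: 13/1 = 13; row 3: entry 0 ≤ 0; row 4: 13/4 = 13/4. Minimum is 13/4 at row 4 (w4 leaves); pivot element 4.
Divide row 4 by 4; eliminate column r from the other rows.
Second iteration: most negative obj-row entry is -1 in column q, so q enters.
Ratio test on column q — row 1: entry -1 ≤ 0; row 2: entry -1 ≤ 0; row 3: 25/3 = 25/3; row 4: (13/4)/1 = 13/4. Minimum is 13/4 at row 4 (r leaves); pivot element 1.
Divide row 4 by 1; eliminate column q from the other rows.
After both pivots, the entry at constraint row 2, column RHS is 13.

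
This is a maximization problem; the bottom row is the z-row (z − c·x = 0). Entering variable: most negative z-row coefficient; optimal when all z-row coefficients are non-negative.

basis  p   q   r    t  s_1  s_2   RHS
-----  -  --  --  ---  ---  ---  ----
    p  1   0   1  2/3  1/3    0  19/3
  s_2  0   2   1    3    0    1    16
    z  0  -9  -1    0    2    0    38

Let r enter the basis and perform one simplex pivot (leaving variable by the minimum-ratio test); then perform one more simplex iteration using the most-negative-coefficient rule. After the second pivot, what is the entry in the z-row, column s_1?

5/6

Ratio test on column r — row 1: (19/3)/1 = 19/3; row 2: 16/1 = 16. Minimum is 19/3 at row 1 (p leaves); pivot element 1.
Divide row 1 by 1; eliminate column r from the other rows.
Second iteration: most negative z-row entry is -9 in column q, so q enters.
Ratio test on column q — row 1: entry 0 ≤ 0; row 2: (29/3)/2 = 29/6. Minimum is 29/6 at row 2 (s_2 leaves); pivot element 2.
Divide row 2 by 2; eliminate column q from the other rows.
After both pivots, the entry at the z-row, column s_1 is 5/6.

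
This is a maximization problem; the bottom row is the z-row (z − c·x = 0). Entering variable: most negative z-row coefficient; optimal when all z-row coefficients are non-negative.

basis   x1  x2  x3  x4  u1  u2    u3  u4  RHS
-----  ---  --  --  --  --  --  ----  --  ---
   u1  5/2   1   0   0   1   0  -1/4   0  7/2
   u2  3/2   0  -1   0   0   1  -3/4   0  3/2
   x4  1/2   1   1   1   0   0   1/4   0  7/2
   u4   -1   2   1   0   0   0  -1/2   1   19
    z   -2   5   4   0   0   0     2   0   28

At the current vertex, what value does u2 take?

u2 is basic (row 2); its value is the RHS of that row, 3/2.

3/2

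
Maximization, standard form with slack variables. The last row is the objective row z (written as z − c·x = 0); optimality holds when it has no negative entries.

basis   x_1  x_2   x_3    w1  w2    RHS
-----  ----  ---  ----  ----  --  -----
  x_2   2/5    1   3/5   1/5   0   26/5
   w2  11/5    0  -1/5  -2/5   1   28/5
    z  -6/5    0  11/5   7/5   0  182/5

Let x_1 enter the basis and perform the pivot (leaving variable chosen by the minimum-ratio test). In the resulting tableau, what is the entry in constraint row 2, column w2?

Ratio test on column x_1 — row 1: (26/5)/(2/5) = 13; row 2: (28/5)/(11/5) = 28/11. Minimum is 28/11 at row 2 (w2 leaves); pivot element 11/5.
Divide row 2 by 11/5; eliminate column x_1 from the other rows.
In the new row 2, the w2 entry is the old entry divided by the pivot: 1/(11/5) = 5/11.

5/11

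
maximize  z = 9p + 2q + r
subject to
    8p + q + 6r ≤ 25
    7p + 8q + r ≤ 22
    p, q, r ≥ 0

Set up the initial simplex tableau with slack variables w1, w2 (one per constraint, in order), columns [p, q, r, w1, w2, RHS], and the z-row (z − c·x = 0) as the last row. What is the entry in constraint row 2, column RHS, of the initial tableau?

22

The RHS of constraint 2 is b_2 = 22.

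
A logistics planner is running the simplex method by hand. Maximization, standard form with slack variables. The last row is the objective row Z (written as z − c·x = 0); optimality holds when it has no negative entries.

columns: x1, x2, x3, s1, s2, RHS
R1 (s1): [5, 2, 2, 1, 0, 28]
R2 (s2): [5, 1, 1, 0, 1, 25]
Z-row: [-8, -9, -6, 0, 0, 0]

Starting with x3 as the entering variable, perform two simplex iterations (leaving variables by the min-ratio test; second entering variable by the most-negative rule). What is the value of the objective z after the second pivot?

Ratio test on column x3 — row 1: 28/2 = 14; row 2: 25/1 = 25. Minimum is 14 at row 1 (s1 leaves); pivot element 2.
Pivot on row 1; the Z-row RHS becomes 0 − (-6)·14 = 84.
Next entering variable (most negative Z-row entry -3): x2.
Ratio test on column x2 — row 1: 14/1 = 14; row 2: entry 0 ≤ 0. Minimum is 14 at row 1 (x3 leaves); pivot element 1.
After the second pivot the Z-row RHS is 84 − (-3)·14 = 126.

126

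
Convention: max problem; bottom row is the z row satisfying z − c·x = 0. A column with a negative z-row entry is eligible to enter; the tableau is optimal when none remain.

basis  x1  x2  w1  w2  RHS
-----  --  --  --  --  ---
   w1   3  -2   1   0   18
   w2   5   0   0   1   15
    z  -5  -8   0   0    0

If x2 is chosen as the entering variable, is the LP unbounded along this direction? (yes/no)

yes

Every constraint-row entry in column x2 is ≤ 0, so increasing x2 is unbounded.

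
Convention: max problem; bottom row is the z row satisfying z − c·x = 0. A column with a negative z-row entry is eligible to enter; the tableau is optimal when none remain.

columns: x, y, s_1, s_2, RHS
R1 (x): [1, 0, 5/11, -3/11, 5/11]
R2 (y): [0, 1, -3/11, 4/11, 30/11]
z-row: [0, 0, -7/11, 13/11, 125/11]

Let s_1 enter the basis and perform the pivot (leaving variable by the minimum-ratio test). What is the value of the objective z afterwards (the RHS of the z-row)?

12

Ratio test on column s_1 — row 1: (5/11)/(5/11) = 1; row 2: entry -3/11 ≤ 0. Minimum is 1 at row 1 (x leaves); pivot element 5/11.
Pivot on row 1; the z-row RHS becomes 125/11 − (-7/11)·1 = 12.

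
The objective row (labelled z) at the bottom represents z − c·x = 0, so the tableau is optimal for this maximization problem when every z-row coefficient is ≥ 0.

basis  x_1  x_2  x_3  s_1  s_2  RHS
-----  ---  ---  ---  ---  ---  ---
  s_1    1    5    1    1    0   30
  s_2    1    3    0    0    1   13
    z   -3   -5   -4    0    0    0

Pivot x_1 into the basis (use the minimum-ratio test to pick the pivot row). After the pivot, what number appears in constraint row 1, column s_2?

Ratio test on column x_1 — row 1: 30/1 = 30; row 2: 13/1 = 13. Minimum is 13 at row 2 (s_2 leaves); pivot element 1.
Divide row 2 by 1; eliminate column x_1 from the other rows.
Row 1 update in column s_2: 0 − 1·1 = -1.

-1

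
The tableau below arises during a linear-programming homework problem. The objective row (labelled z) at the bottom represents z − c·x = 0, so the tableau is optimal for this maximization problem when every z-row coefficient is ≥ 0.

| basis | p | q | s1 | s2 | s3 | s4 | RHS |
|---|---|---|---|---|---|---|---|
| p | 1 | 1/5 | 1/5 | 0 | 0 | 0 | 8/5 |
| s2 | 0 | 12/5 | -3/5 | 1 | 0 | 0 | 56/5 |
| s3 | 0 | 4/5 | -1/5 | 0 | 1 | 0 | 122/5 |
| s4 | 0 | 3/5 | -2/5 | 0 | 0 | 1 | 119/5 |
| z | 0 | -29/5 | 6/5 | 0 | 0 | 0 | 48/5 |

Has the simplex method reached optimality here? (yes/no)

no

The z-row has a negative entry -29/5 in column q, so it is not optimal.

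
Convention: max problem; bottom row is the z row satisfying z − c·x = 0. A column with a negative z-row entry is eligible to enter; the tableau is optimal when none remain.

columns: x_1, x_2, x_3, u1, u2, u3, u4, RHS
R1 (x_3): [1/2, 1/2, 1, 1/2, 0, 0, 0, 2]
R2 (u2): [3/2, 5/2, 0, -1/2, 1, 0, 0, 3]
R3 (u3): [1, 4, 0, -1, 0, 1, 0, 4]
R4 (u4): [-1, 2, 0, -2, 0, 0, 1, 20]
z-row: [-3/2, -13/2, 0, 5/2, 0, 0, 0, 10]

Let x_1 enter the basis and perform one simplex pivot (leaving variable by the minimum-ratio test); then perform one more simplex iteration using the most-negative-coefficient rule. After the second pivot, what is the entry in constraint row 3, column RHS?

Ratio test on column x_1 — row 1: 2/(1/2) = 4; row 2: 3/(3/2) = 2; row 3: 4/1 = 4; row 4: entry -1 ≤ 0. Minimum is 2 at row 2 (u2 leaves); pivot element 3/2.
Divide row 2 by 3/2; eliminate column x_1 from the other rows.
Second iteration: most negative z-row entry is -4 in column x_2, so x_2 enters.
Ratio test on column x_2 — row 1: entry -1/3 ≤ 0; row 2: 2/(5/3) = 6/5; row 3: 2/(7/3) = 6/7; row 4: 22/(11/3) = 6. Minimum is 6/7 at row 3 (u3 leaves); pivot element 7/3.
Divide row 3 by 7/3; eliminate column x_2 from the other rows.
After both pivots, the entry at constraint row 3, column RHS is 6/7.

6/7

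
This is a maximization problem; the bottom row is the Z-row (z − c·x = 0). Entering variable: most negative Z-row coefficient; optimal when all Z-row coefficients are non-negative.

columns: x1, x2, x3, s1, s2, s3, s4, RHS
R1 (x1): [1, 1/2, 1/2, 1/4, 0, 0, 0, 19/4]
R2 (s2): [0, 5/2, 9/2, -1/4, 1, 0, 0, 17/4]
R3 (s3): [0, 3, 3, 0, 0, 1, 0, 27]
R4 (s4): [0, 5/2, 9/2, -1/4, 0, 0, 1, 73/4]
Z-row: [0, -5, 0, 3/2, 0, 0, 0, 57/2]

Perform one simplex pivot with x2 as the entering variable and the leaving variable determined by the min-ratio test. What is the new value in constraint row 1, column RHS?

Ratio test on column x2 — row 1: (19/4)/(1/2) = 19/2; row 2: (17/4)/(5/2) = 17/10; row 3: 27/3 = 9; row 4: (73/4)/(5/2) = 73/10. Minimum is 17/10 at row 2 (s2 leaves); pivot element 5/2.
Divide row 2 by 5/2; eliminate column x2 from the other rows.
Row 1 update in column RHS: 19/4 − (1/2)·(17/10) = 39/10.

39/10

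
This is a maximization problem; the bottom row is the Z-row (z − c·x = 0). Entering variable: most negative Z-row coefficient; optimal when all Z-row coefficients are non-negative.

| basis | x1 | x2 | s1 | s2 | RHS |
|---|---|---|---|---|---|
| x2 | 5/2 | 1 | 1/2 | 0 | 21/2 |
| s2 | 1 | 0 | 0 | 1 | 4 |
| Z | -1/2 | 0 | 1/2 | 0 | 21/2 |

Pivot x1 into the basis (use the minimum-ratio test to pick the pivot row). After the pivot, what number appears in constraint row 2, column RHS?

4

Ratio test on column x1 — row 1: (21/2)/(5/2) = 21/5; row 2: 4/1 = 4. Minimum is 4 at row 2 (s2 leaves); pivot element 1.
Divide row 2 by 1; eliminate column x1 from the other rows.
In the new row 2, the RHS entry is the old entry divided by the pivot: 4/1 = 4.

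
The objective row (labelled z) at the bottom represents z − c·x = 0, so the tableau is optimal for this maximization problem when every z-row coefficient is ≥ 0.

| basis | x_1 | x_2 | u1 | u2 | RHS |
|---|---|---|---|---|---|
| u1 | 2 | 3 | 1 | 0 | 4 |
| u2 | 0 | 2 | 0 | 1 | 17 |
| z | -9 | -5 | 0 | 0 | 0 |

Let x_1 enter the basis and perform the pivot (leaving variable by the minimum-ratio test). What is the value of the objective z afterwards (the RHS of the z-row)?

Ratio test on column x_1 — row 1: 4/2 = 2; row 2: entry 0 ≤ 0. Minimum is 2 at row 1 (u1 leaves); pivot element 2.
Pivot on row 1; the z-row RHS becomes 0 − (-9)·2 = 18.

18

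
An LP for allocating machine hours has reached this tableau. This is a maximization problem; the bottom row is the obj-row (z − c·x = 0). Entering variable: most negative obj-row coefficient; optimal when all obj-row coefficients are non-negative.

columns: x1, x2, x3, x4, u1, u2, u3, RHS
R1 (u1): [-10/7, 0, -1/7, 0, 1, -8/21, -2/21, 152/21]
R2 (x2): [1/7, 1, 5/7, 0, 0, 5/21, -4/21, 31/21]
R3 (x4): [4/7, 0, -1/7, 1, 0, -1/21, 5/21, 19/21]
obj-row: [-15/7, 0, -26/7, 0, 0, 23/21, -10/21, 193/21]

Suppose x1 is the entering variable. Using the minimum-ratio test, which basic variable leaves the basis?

x4

Column x1 entries and ratios — u1: -10/7 ≤ 0, skip; x2: (31/21)/(1/7) = 31/3; x4: (19/21)/(4/7) = 19/12.
Smallest ratio is 19/12 in the row of x4, so x4 leaves.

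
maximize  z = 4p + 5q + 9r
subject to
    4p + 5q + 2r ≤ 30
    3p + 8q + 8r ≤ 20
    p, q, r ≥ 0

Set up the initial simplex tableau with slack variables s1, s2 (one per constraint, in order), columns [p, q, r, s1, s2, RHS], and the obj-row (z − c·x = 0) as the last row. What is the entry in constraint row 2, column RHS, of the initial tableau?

20

The RHS of constraint 2 is b_2 = 20.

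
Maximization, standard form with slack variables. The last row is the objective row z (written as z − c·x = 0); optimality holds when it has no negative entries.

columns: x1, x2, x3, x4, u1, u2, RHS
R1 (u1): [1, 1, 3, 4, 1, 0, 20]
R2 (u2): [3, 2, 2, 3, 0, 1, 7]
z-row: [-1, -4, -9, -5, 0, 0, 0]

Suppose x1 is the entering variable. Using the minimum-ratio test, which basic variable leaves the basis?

Column x1 entries and ratios — u1: 20/1 = 20; u2: 7/3 = 7/3.
Smallest ratio is 7/3 in the row of u2, so u2 leaves.

u2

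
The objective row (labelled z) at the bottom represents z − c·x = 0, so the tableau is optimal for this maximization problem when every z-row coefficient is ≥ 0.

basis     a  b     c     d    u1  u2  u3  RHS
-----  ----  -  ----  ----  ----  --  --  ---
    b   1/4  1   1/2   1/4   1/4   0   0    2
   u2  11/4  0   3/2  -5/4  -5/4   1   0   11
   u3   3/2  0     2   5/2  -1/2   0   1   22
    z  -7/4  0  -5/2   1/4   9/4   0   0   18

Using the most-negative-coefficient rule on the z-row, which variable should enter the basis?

c

Negative z-row entries: a: -7/4, c: -5/2.
The most negative is -5/2 in column c, so c enters.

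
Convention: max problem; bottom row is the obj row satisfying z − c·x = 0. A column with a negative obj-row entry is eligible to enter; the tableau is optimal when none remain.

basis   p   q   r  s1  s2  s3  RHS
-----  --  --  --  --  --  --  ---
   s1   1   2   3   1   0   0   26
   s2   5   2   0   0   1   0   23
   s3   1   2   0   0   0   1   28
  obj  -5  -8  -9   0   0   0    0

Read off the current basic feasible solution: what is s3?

28

s3 is basic (row 3); its value is the RHS of that row, 28.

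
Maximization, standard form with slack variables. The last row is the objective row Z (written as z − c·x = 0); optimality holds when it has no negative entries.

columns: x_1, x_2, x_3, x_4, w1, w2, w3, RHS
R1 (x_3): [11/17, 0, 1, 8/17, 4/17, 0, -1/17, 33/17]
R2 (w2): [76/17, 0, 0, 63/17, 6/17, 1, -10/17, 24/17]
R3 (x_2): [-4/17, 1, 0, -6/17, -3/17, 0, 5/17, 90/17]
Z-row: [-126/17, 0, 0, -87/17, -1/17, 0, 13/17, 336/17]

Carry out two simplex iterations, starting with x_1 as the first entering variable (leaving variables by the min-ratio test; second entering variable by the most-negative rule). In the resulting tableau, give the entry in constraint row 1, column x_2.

Ratio test on column x_1 — row 1: (33/17)/(11/17) = 3; row 2: (24/17)/(76/17) = 6/19; row 3: entry -4/17 ≤ 0. Minimum is 6/19 at row 2 (w2 leaves); pivot element 76/17.
Divide row 2 by 76/17; eliminate column x_1 from the other rows.
Second iteration: most negative Z-row entry is -4/19 in column w3, so w3 enters.
Ratio test on column w3 — row 1: (33/19)/(1/38) = 66; row 2: entry -5/38 ≤ 0; row 3: (102/19)/(5/19) = 102/5. Minimum is 102/5 at row 3 (x_2 leaves); pivot element 5/19.
Divide row 3 by 5/19; eliminate column w3 from the other rows.
After both pivots, the entry at constraint row 1, column x_2 is -1/10.

-1/10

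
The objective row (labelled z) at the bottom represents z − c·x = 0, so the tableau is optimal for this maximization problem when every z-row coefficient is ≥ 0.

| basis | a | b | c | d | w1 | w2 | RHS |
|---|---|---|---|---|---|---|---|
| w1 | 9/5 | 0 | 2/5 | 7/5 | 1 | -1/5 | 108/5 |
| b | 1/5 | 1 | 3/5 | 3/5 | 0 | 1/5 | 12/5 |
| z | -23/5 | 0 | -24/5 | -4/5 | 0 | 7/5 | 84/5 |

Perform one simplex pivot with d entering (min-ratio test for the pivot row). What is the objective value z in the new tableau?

Ratio test on column d — row 1: (108/5)/(7/5) = 108/7; row 2: (12/5)/(3/5) = 4. Minimum is 4 at row 2 (b leaves); pivot element 3/5.
Pivot on row 2; the z-row RHS becomes 84/5 − (-4/5)·4 = 20.

20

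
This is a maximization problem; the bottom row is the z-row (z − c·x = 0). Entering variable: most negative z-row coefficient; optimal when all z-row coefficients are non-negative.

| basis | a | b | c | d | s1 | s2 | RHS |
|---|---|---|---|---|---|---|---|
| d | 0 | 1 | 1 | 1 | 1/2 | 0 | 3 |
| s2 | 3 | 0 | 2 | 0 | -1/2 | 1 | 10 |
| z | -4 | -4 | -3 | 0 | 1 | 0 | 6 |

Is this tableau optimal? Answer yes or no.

The z-row has a negative entry -4 in column a, so it is not optimal.

no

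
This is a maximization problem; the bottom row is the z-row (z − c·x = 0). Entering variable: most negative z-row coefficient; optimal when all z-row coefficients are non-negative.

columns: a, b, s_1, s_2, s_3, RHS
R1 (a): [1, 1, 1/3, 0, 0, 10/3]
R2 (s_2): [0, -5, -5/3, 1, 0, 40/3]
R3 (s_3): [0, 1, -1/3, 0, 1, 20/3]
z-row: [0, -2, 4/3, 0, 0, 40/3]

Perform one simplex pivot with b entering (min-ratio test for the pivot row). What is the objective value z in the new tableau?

20

Ratio test on column b — row 1: (10/3)/1 = 10/3; row 2: entry -5 ≤ 0; row 3: (20/3)/1 = 20/3. Minimum is 10/3 at row 1 (a leaves); pivot element 1.
Pivot on row 1; the z-row RHS becomes 40/3 − (-2)·(10/3) = 20.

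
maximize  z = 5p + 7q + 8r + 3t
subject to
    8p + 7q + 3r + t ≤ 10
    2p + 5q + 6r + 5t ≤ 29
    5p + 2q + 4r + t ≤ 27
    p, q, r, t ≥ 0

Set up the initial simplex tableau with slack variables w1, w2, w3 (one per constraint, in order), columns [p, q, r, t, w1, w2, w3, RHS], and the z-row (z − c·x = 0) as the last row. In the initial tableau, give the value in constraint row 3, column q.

Constraint 3 has coefficient 2 on q.

2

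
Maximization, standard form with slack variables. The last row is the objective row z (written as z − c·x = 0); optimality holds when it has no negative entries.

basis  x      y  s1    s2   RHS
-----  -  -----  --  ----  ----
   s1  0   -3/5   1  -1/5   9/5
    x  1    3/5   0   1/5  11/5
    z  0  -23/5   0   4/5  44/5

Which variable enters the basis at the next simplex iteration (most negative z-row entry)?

y

Negative z-row entries: y: -23/5.
The most negative is -23/5 in column y, so y enters.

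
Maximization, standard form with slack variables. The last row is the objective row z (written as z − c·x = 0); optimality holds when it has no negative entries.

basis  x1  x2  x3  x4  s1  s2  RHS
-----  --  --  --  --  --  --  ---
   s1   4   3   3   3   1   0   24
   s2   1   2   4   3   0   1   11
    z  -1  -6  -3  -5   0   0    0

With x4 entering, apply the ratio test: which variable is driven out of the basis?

Column x4 entries and ratios — s1: 24/3 = 8; s2: 11/3 = 11/3.
Smallest ratio is 11/3 in the row of s2, so s2 leaves.

s2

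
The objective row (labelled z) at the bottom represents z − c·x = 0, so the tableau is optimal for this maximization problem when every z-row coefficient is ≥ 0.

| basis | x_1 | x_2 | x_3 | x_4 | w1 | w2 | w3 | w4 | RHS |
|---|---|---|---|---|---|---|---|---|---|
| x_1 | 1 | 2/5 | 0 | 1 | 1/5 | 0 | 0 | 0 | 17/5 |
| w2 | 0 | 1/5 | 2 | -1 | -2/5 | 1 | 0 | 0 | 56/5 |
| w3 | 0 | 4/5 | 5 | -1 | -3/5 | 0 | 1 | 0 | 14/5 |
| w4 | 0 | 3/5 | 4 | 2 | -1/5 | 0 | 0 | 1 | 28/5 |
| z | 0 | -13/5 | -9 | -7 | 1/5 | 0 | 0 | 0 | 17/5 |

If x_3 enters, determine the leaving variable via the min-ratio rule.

Column x_3 entries and ratios — x_1: 0 ≤ 0, skip; w2: (56/5)/2 = 28/5; w3: (14/5)/5 = 14/25; w4: (28/5)/4 = 7/5.
Smallest ratio is 14/25 in the row of w3, so w3 leaves.

w3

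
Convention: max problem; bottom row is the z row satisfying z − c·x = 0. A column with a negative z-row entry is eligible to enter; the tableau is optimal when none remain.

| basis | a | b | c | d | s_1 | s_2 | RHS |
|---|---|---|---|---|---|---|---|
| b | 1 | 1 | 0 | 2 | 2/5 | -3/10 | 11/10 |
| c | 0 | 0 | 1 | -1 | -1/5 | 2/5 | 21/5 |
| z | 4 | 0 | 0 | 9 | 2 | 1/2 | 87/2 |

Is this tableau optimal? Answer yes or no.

yes

Every z-row coefficient is ≥ 0, so the tableau is optimal.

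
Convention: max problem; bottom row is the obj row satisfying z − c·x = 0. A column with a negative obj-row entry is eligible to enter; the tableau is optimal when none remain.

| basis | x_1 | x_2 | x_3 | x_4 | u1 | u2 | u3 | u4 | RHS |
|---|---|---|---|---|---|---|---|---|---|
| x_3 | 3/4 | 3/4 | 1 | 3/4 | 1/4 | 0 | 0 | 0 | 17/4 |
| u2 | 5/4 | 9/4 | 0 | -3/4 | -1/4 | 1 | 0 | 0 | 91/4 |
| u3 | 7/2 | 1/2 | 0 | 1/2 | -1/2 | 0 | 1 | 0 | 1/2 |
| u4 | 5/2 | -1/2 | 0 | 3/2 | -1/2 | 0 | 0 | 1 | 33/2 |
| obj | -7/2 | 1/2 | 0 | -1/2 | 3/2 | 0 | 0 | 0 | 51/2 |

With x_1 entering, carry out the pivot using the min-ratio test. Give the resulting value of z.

26

Ratio test on column x_1 — row 1: (17/4)/(3/4) = 17/3; row 2: (91/4)/(5/4) = 91/5; row 3: (1/2)/(7/2) = 1/7; row 4: (33/2)/(5/2) = 33/5. Minimum is 1/7 at row 3 (u3 leaves); pivot element 7/2.
Pivot on row 3; the obj-row RHS becomes 51/2 − (-7/2)·(1/7) = 26.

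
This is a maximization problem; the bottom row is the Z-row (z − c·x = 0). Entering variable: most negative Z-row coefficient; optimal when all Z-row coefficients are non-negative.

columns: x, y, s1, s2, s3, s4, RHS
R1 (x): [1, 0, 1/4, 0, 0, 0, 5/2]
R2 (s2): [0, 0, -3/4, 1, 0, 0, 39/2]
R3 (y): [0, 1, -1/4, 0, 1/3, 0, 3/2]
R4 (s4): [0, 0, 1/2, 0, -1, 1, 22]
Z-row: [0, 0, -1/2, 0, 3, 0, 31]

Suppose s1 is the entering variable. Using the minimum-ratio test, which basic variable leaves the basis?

Column s1 entries and ratios — x: (5/2)/(1/4) = 10; s2: -3/4 ≤ 0, skip; y: -1/4 ≤ 0, skip; s4: 22/(1/2) = 44.
Smallest ratio is 10 in the row of x, so x leaves.

x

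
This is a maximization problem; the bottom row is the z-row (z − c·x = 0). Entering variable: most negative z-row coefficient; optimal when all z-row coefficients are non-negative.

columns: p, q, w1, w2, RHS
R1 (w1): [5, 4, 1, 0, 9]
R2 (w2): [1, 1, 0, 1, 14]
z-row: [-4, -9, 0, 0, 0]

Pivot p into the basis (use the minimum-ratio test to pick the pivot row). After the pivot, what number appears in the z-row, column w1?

Ratio test on column p — row 1: 9/5 = 9/5; row 2: 14/1 = 14. Minimum is 9/5 at row 1 (w1 leaves); pivot element 5.
Divide row 1 by 5; eliminate column p from the other rows.
z-row update in column w1: 0 − (-4)·(1/5) = 4/5.

4/5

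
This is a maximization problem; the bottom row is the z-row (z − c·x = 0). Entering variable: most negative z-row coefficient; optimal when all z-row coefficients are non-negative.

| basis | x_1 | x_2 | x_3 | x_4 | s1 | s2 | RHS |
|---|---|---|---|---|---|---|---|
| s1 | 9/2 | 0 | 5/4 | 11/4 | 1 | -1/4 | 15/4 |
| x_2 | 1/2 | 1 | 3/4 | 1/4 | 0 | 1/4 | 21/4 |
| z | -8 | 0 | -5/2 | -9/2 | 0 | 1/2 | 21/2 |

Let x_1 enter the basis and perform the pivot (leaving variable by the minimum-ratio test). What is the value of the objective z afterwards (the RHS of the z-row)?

Ratio test on column x_1 — row 1: (15/4)/(9/2) = 5/6; row 2: (21/4)/(1/2) = 21/2. Minimum is 5/6 at row 1 (s1 leaves); pivot element 9/2.
Pivot on row 1; the z-row RHS becomes 21/2 − (-8)·(5/6) = 103/6.

103/6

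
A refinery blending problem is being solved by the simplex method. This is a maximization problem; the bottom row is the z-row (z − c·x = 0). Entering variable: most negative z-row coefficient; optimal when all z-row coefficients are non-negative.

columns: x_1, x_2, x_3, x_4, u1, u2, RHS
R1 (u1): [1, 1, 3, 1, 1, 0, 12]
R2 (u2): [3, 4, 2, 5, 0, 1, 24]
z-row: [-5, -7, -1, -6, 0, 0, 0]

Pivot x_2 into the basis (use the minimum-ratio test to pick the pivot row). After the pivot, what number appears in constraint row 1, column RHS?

Ratio test on column x_2 — row 1: 12/1 = 12; row 2: 24/4 = 6. Minimum is 6 at row 2 (u2 leaves); pivot element 4.
Divide row 2 by 4; eliminate column x_2 from the other rows.
Row 1 update in column RHS: 12 − 1·6 = 6.

6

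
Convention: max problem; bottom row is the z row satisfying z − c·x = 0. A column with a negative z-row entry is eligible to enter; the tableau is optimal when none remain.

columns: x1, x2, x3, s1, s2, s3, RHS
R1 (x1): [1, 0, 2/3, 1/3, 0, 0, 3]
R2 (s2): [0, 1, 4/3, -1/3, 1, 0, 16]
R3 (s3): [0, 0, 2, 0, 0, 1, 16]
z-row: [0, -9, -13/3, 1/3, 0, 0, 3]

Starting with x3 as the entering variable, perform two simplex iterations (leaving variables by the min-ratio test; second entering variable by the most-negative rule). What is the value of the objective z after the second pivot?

Ratio test on column x3 — row 1: 3/(2/3) = 9/2; row 2: 16/(4/3) = 12; row 3: 16/2 = 8. Minimum is 9/2 at row 1 (x1 leaves); pivot element 2/3.
Pivot on row 1; the z-row RHS becomes 3 − (-13/3)·(9/2) = 45/2.
Next entering variable (most negative z-row entry -9): x2.
Ratio test on column x2 — row 1: entry 0 ≤ 0; row 2: 10/1 = 10; row 3: entry 0 ≤ 0. Minimum is 10 at row 2 (s2 leaves); pivot element 1.
After the second pivot the z-row RHS is 45/2 − (-9)·10 = 225/2.

225/2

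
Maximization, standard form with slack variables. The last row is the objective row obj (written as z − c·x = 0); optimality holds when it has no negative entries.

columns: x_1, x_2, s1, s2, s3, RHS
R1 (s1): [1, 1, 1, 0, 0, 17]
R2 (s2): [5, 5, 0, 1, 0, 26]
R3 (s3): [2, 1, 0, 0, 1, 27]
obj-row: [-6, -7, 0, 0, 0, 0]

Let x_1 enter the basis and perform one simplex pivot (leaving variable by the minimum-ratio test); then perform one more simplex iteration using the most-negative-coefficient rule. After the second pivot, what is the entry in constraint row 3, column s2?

Ratio test on column x_1 — row 1: 17/1 = 17; row 2: 26/5 = 26/5; row 3: 27/2 = 27/2. Minimum is 26/5 at row 2 (s2 leaves); pivot element 5.
Divide row 2 by 5; eliminate column x_1 from the other rows.
Second iteration: most negative obj-row entry is -1 in column x_2, so x_2 enters.
Ratio test on column x_2 — row 1: entry 0 ≤ 0; row 2: (26/5)/1 = 26/5; row 3: entry -1 ≤ 0. Minimum is 26/5 at row 2 (x_1 leaves); pivot element 1.
Divide row 2 by 1; eliminate column x_2 from the other rows.
After both pivots, the entry at constraint row 3, column s2 is -1/5.

-1/5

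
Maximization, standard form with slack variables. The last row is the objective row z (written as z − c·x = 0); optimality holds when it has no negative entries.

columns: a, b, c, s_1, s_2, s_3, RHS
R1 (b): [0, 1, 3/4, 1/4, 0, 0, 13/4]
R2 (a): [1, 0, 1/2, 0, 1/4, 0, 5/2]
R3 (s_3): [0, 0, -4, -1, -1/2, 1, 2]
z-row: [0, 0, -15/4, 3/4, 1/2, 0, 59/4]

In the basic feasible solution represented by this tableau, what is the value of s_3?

s_3 is basic (row 3); its value is the RHS of that row, 2.

2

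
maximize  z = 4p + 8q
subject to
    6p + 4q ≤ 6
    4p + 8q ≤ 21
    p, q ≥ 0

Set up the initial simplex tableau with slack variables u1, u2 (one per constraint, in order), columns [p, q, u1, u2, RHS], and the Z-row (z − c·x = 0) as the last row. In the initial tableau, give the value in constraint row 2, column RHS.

21

The RHS of constraint 2 is b_2 = 21.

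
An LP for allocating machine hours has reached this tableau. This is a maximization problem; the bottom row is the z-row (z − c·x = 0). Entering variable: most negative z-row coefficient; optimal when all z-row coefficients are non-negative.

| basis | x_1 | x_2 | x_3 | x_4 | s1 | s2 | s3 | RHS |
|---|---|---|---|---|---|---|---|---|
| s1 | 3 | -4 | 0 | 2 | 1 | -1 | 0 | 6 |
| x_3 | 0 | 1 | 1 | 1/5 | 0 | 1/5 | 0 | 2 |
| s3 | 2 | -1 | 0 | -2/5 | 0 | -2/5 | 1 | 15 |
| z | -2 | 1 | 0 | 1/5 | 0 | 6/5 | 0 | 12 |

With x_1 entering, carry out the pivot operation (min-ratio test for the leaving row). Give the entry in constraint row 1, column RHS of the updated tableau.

2

Ratio test on column x_1 — row 1: 6/3 = 2; row 2: entry 0 ≤ 0; row 3: 15/2 = 15/2. Minimum is 2 at row 1 (s1 leaves); pivot element 3.
Divide row 1 by 3; eliminate column x_1 from the other rows.
In the new row 1, the RHS entry is the old entry divided by the pivot: 6/3 = 2.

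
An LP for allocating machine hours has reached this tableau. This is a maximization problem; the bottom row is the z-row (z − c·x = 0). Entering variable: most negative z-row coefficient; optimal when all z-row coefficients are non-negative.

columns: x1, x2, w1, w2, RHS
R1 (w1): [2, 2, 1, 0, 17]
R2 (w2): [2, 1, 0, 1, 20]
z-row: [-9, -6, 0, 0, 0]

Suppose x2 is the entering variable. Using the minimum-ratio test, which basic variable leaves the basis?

Column x2 entries and ratios — w1: 17/2 = 17/2; w2: 20/1 = 20.
Smallest ratio is 17/2 in the row of w1, so w1 leaves.

w1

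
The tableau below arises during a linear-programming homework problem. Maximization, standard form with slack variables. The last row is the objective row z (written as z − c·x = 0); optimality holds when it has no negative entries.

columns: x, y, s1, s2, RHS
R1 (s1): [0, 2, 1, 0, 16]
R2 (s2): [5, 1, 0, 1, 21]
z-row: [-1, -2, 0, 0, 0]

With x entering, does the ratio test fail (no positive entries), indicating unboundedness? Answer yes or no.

no

Column x has positive entries in row(s) 2, so the ratio test bounds it — not unbounded.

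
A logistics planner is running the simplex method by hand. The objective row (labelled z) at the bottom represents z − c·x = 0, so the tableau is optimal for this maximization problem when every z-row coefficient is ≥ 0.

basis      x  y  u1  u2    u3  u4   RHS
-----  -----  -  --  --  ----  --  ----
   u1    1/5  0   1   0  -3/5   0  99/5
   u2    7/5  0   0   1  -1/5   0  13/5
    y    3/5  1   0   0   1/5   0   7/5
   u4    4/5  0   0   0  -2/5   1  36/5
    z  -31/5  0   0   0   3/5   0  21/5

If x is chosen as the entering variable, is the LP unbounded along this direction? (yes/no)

no

Column x has positive entries in row(s) 1, 2, 3, 4, so the ratio test bounds it — not unbounded.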